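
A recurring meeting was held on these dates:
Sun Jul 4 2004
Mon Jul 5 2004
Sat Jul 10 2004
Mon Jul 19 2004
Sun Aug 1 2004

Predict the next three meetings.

Wed Aug 18 2004, Wed Sep 8 2004, Sun Oct 3 2004

The spacing grows by 4 each time: 1, 5, 9, 13 days.
Next gap: 17 days. Sun Aug 1 2004 + 17 days = Wed Aug 18 2004.
Next gap: 21 days. Wed Aug 18 2004 + 21 days = Wed Sep 8 2004.
Next gap: 25 days. Wed Sep 8 2004 + 25 days = Sun Oct 3 2004.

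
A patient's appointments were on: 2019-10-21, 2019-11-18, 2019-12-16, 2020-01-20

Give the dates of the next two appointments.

These are Mondays at 28- or 35-day spacing (28, 28, 35).
The pattern: 3rd Monday of the month.
3rd Monday of February 2020: 2020-02-17.
3rd Monday of March 2020: 2020-03-16.

2020-02-17, 2020-03-16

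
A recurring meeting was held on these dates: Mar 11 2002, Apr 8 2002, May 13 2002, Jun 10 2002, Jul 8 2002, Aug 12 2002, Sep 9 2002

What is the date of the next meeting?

These are Mondays at 28- or 35-day spacing (28, 35, 28, 28, 35, 28).
The pattern: 2nd Monday of the month.
October 2002 — 2nd Monday is Oct 14 2002.

Oct 14 2002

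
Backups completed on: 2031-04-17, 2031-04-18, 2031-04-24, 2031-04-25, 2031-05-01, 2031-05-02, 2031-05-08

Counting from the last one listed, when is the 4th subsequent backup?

2031-05-22

Every event lands on a Thursday or Friday (gaps cycle 1, 6, 1, 6, 1, 6).
So the schedule is: every Thursday and Friday.
The following Friday is 2031-05-09.
Next Thursday: 2031-05-15.
The following Friday is 2031-05-16.
Next Thursday: 2031-05-22.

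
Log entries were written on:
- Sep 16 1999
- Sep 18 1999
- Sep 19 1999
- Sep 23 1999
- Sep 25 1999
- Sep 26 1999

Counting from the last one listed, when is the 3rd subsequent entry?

Oct 3 1999

Gaps: 2, 1, 4, 2, 1 days — not constant, but cyclic with period 3.
The events fall on every Thursday, Saturday and Sunday.
Next Thursday: Sep 30 1999.
Next Saturday: Oct 2 1999.
Next Sunday: Oct 3 1999.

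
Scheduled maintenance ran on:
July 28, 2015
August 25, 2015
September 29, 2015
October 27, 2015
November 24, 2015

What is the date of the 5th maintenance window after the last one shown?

April 26, 2016

Every date is a Tuesday; gaps 28, 35, 28, 28 days.
Each is the last Tuesday of its month (at least one falls on the 29th or later, ruling out '4th Tuesday').
Last Tuesday of December 2015: December 29, 2015.
Last Tuesday of January 2016: January 26, 2016.
Last Tuesday of February 2016: February 23, 2016.
March 2016 ends with Tuesday March 29, 2016.
Last Tuesday of April 2016: April 26, 2016.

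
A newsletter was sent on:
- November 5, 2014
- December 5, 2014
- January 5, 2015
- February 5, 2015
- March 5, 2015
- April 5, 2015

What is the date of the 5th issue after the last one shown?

September 5, 2015

The day-of-month is always 5 (30, 31, 31, 28, 31 days between events).
So this recurs on the 5th of each month.
Next: May 2015 → May 5, 2015.
Next: June 2015 → June 5, 2015.
July 2015: July 5, 2015.
August 2015: August 5, 2015.
Next: September 2015 → September 5, 2015.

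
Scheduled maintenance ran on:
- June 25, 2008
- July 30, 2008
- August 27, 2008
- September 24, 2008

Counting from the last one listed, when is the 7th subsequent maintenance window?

April 29, 2009

All Wednesdays; the gaps (35, 28, 28) vary with month length.
This is the last Wednesday of each month.
October 2008 ends with Wednesday October 29, 2008.
November 2008 ends with Wednesday November 26, 2008.
December 2008 ends with Wednesday December 31, 2008.
January 2009 ends with Wednesday January 28, 2009.
February 2009 ends with Wednesday February 25, 2009.
March 2009 ends with Wednesday March 25, 2009.
Last Wednesday of April 2009: April 29, 2009.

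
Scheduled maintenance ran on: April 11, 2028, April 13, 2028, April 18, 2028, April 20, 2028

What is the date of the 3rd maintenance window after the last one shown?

May 2, 2028

Every event lands on a Tuesday or Thursday (gaps cycle 2, 5, 2).
So the schedule is: every Tuesday and Thursday.
Next Tuesday: April 25, 2028.
Next Thursday: April 27, 2028.
Next Tuesday: May 2, 2028.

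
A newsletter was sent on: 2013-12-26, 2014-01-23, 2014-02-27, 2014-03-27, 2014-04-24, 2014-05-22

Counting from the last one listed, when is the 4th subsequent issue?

These are Thursdays at 28- or 35-day spacing (28, 35, 28, 28, 28).
The pattern: 4th Thursday of the month.
4th Thursday of June 2014: 2014-06-26.
4th Thursday of July 2014: 2014-07-24.
August 2014 — 4th Thursday is 2014-08-28.
4th Thursday of September 2014: 2014-09-25.

2014-09-25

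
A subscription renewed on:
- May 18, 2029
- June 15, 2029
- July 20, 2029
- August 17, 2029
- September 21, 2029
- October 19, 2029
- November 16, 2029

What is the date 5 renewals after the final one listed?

April 19, 2030

Gaps: 28, 35, 28, 35, 28, 28 days — a mix of 28 and 35. Every date is a Friday.
Each is the 3rd Friday of its month.
December 2029 — 3rd Friday is December 21, 2029.
3rd Friday of January 2030: January 18, 2030.
3rd Friday of February 2030: February 15, 2030.
March 2030 — 3rd Friday is March 15, 2030.
April 2030 — 3rd Friday is April 19, 2030.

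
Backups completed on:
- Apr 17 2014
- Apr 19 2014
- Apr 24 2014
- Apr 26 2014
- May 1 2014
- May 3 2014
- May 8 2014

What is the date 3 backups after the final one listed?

May 17 2014

The gap pattern 2, 5, 2, 5, 2, 5 repeats every 2 events.
These are the Thursdays and Saturdays of each week.
Next Saturday: May 10 2014.
The following Thursday is May 15 2014.
The following Saturday is May 17 2014.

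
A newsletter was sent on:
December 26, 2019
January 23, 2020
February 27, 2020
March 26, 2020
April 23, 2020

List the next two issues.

May 28, 2020; June 25, 2020

All dates are Thursdays, 28, 35, 28, 28 days apart.
Specifically, the 4th Thursday of each month.
May 2020 — 4th Thursday is May 28, 2020.
4th Thursday of June 2020: June 25, 2020.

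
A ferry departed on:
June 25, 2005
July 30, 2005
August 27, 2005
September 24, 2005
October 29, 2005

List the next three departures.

All Saturdays; the gaps (35, 28, 28, 35) vary with month length.
This is the last Saturday of each month.
November 2005 ends with Saturday November 26, 2005.
Last Saturday of December 2005: December 31, 2005.
Last Saturday of January 2006: January 28, 2006.

November 26, 2005; December 31, 2005; January 28, 2006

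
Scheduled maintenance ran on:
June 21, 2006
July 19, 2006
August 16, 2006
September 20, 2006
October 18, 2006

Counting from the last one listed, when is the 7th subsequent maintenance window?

May 16, 2007

All dates are Wednesdays, 28, 28, 35, 28 days apart.
Specifically, the 3rd Wednesday of each month.
November 2006 — 3rd Wednesday is November 15, 2006.
December 2006 — 3rd Wednesday is December 20, 2006.
3rd Wednesday of January 2007: January 17, 2007.
3rd Wednesday of February 2007: February 21, 2007.
3rd Wednesday of March 2007: March 21, 2007.
3rd Wednesday of April 2007: April 18, 2007.
3rd Wednesday of May 2007: May 16, 2007.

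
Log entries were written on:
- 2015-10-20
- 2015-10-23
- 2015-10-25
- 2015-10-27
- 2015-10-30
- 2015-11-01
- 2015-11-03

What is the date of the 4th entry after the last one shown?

The gap pattern 3, 2, 2, 3, 2, 2 repeats every 3 events.
These are the Tuesdays, Fridays and Sundays of each week.
The following Friday is 2015-11-06.
Next Sunday: 2015-11-08.
The following Tuesday is 2015-11-10.
The following Friday is 2015-11-13.

2015-11-13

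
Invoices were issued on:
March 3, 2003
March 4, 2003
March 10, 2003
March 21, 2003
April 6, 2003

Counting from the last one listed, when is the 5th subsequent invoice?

Gaps: 1, 6, 11, 16 days — each gap is 5 larger than the previous one.
Next gap: 21 days. April 6, 2003 + 21 days = April 27, 2003.
Next gap: 26 days. April 27, 2003 + 26 days = May 23, 2003.
Next gap: 31 days. May 23, 2003 + 31 days = June 23, 2003.
Next gap: 36 days. June 23, 2003 + 36 days = July 29, 2003.
Next gap: 41 days. July 29, 2003 + 41 days = September 8, 2003.

September 8, 2003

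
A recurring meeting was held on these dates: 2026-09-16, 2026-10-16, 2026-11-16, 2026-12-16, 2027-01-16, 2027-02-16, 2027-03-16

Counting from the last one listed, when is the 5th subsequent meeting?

2027-08-16

The day-of-month is always 16 (30, 31, 30, 31, 31, 28 days between events).
So this recurs on the 16th of each month.
Next: April 2027 → 2027-04-16.
May 2027: 2027-05-16.
June 2027: 2027-06-16.
Next: July 2027 → 2027-07-16.
August 2027: 2027-08-16.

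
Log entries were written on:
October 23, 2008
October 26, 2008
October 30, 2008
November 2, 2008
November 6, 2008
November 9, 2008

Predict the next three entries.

Every event lands on a Thursday or Sunday (gaps cycle 3, 4, 3, 4, 3).
So the schedule is: every Thursday and Sunday.
Next Thursday: November 13, 2008.
The following Sunday is November 16, 2008.
The following Thursday is November 20, 2008.

November 13, 2008; November 16, 2008; November 20, 2008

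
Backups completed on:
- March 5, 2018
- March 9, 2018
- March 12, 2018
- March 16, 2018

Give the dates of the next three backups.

March 19, 2018; March 23, 2018; March 26, 2018

Every event lands on a Monday or Friday (gaps cycle 4, 3, 4).
So the schedule is: every Monday and Friday.
Next Monday: March 19, 2018.
The following Friday is March 23, 2018.
The following Monday is March 26, 2018.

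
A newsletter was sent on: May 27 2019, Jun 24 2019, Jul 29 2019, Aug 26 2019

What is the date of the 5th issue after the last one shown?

All Mondays; the gaps (28, 35, 28) vary with month length.
This is the last Monday of each month.
Last Monday of September 2019: Sep 30 2019.
Last Monday of October 2019: Oct 28 2019.
November 2019 ends with Monday Nov 25 2019.
December 2019 ends with Monday Dec 30 2019.
Last Monday of January 2020: Jan 27 2020.

Jan 27 2020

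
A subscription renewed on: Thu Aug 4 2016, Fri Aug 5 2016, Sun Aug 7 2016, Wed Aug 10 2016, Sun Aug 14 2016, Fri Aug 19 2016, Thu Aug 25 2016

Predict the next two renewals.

Gaps: 1, 2, 3, 4, 5, 6 days — each gap is 1 larger than the previous one.
Next gap: 7 days. Thu Aug 25 2016 + 7 days = Thu Sep 1 2016.
Next gap: 8 days. Thu Sep 1 2016 + 8 days = Fri Sep 9 2016.

Thu Sep 1 2016, Fri Sep 9 2016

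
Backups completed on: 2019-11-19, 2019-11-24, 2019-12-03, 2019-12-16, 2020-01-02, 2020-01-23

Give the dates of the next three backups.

2020-02-17, 2020-03-17, 2020-04-19

Intervals are 5, 9, 13, 17, 21 days — an arithmetic progression with common difference 4.
Next gap: 25 days. 2020-01-23 + 25 days = 2020-02-17.
Next gap: 29 days. 2020-02-17 + 29 days = 2020-03-17.
Next gap: 33 days. 2020-03-17 + 33 days = 2020-04-19.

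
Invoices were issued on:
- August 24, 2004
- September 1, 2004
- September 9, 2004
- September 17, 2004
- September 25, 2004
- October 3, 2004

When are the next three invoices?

The spacing is 8, 8, 8, 8, 8 days — always 8 days.
October 3, 2004 + 8 days = October 11, 2004.
October 11, 2004 + 8 days = October 19, 2004.
October 19, 2004 + 8 days = October 27, 2004.

October 11, 2004; October 19, 2004; October 27, 2004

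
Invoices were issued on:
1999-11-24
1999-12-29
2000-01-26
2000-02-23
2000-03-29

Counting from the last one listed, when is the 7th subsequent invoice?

Every date is a Wednesday; gaps 35, 28, 28, 35 days.
Each is the last Wednesday of its month (at least one falls on the 29th or later, ruling out '4th Wednesday').
Last Wednesday of April 2000: 2000-04-26.
May 2000 ends with Wednesday 2000-05-31.
Last Wednesday of June 2000: 2000-06-28.
Last Wednesday of July 2000: 2000-07-26.
August 2000 ends with Wednesday 2000-08-30.
Last Wednesday of September 2000: 2000-09-27.
Last Wednesday of October 2000: 2000-10-25.

2000-10-25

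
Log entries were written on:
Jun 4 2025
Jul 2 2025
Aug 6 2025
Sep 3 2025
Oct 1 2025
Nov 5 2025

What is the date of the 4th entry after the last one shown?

Mar 4 2026

These are Wednesdays at 28- or 35-day spacing (28, 35, 28, 28, 35).
The pattern: 1st Wednesday of the month.
December 2025 — 1st Wednesday is Dec 3 2025.
January 2026 — 1st Wednesday is Jan 7 2026.
February 2026 — 1st Wednesday is Feb 4 2026.
March 2026 — 1st Wednesday is Mar 4 2026.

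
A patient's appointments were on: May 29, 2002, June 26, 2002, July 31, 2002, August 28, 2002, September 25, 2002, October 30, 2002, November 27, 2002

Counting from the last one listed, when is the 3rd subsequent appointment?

February 26, 2003

These are Wednesdays with 28, 35, 28, 28, 35, 28-day gaps.
Each is the final Wednesday of its month — May 29, 2002 is past the 28th, so '4th Wednesday' doesn't fit.
Last Wednesday of December 2002: December 25, 2002.
Last Wednesday of January 2003: January 29, 2003.
Last Wednesday of February 2003: February 26, 2003.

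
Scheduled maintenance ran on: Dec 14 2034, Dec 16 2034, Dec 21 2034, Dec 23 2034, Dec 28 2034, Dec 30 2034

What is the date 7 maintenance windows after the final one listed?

Gaps: 2, 5, 2, 5, 2 days — not constant, but cyclic with period 2.
The events fall on every Thursday and Saturday.
The following Thursday is Jan 4 2035.
Next Saturday: Jan 6 2035.
The following Thursday is Jan 11 2035.
Next Saturday: Jan 13 2035.
The following Thursday is Jan 18 2035.
The following Saturday is Jan 20 2035.
Next Thursday: Jan 25 2035.

Jan 25 2035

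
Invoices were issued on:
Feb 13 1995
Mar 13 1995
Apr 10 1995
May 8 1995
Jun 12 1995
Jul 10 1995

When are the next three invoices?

All dates are Mondays, 28, 28, 28, 35, 28 days apart.
Specifically, the 2nd Monday of each month.
2nd Monday of August 1995: Aug 14 1995.
2nd Monday of September 1995: Sep 11 1995.
2nd Monday of October 1995: Oct 9 1995.

Aug 14 1995, Sep 11 1995, Oct 9 1995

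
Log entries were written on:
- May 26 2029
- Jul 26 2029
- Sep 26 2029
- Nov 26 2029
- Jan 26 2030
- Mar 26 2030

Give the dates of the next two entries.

Each date is the 26th; the gaps (61, 62, 61, 61, 59) track the month lengths.
The rule is the 26th of every 2 months.
May 2030: May 26 2030.
July 2030: Jul 26 2030.

May 26 2030, Jul 26 2030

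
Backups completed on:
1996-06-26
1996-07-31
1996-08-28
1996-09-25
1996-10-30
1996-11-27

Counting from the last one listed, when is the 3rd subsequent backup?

1997-02-26

These are Wednesdays with 35, 28, 28, 35, 28-day gaps.
Each is the final Wednesday of its month — 1996-07-31 is past the 28th, so '4th Wednesday' doesn't fit.
Last Wednesday of December 1996: 1996-12-25.
January 1997 ends with Wednesday 1997-01-29.
February 1997 ends with Wednesday 1997-02-26.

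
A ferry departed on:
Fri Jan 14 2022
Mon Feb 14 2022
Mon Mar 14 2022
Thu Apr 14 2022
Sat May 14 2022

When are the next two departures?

Tue Jun 14 2022, Thu Jul 14 2022

Gaps: 31, 28, 31, 30 days — not constant. Every event is on the 14th of the month.
Pattern: the 14th of each month.
June 2022: Tue Jun 14 2022.
Next: July 2022 → Thu Jul 14 2022.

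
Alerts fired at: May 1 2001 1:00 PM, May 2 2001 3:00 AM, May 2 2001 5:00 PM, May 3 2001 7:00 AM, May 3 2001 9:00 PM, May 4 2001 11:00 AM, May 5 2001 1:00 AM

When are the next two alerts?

The interval is a steady 14 hours (14, 14, 14, 14, 14, 14).
May 5 2001 1:00 AM + 14 h = May 5 2001 3:00 PM.
May 5 2001 3:00 PM + 14 h = May 6 2001 5:00 AM.

May 5 2001 3:00 PM, May 6 2001 5:00 AM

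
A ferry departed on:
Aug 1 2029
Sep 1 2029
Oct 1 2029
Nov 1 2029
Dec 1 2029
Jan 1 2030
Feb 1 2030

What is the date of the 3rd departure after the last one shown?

May 1 2030

Each date is the 1st; the gaps (31, 30, 31, 30, 31, 31) track the month lengths.
The rule is the 1st of each month.
Next: March 2030 → Mar 1 2030.
April 2030: Apr 1 2030.
Next: May 2030 → May 1 2030.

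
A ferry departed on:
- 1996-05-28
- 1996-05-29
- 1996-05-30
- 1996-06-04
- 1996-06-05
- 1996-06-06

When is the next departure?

1996-06-11

Gaps: 1, 1, 5, 1, 1 days — not constant, but cyclic with period 3.
The events fall on every Tuesday, Wednesday and Thursday.
The following Tuesday is 1996-06-11.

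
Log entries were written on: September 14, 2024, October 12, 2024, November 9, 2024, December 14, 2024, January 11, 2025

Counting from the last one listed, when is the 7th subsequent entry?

Gaps: 28, 28, 35, 28 days — a mix of 28 and 35. Every date is a Saturday.
Each is the 2nd Saturday of its month.
2nd Saturday of February 2025: February 8, 2025.
March 2025 — 2nd Saturday is March 8, 2025.
2nd Saturday of April 2025: April 12, 2025.
May 2025 — 2nd Saturday is May 10, 2025.
June 2025 — 2nd Saturday is June 14, 2025.
2nd Saturday of July 2025: July 12, 2025.
August 2025 — 2nd Saturday is August 9, 2025.

August 9, 2025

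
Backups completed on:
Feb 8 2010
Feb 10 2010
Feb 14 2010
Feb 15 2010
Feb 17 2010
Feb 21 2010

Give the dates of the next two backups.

The gap pattern 2, 4, 1, 2, 4 repeats every 3 events.
These are the Mondays, Wednesdays and Sundays of each week.
Next Monday: Feb 22 2010.
Next Wednesday: Feb 24 2010.

Feb 22 2010, Feb 24 2010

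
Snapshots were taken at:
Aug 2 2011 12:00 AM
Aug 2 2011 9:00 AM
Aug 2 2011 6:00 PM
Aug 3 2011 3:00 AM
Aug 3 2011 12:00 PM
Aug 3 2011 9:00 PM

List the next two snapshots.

Aug 4 2011 6:00 AM, Aug 4 2011 3:00 PM

Gaps: 9, 9, 9, 9, 9 hours — each event is 9 hours after the previous one.
Aug 3 2011 9:00 PM + 9 h = Aug 4 2011 6:00 AM.
Aug 4 2011 6:00 AM + 9 h = Aug 4 2011 3:00 PM.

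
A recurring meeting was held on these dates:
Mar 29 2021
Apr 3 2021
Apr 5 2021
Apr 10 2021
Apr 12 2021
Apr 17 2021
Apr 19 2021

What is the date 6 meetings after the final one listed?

The gap pattern 5, 2, 5, 2, 5, 2 repeats every 2 events.
These are the Mondays and Saturdays of each week.
Next Saturday: Apr 24 2021.
Next Monday: Apr 26 2021.
The following Saturday is May 1 2021.
Next Monday: May 3 2021.
Next Saturday: May 8 2021.
The following Monday is May 10 2021.

May 10 2021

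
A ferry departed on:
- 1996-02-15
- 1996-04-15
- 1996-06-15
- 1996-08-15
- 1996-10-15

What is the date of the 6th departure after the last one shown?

Each date is the 15th; the gaps (60, 61, 61, 61) track the month lengths.
The rule is the 15th of every 2 months.
December 1996: 1996-12-15.
February 1997: 1997-02-15.
April 1997: 1997-04-15.
Next: June 1997 → 1997-06-15.
August 1997: 1997-08-15.
October 1997: 1997-10-15.

1997-10-15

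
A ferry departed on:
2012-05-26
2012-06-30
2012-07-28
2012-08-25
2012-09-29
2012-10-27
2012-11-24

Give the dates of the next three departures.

2012-12-29, 2013-01-26, 2013-02-23

Every date is a Saturday; gaps 35, 28, 28, 35, 28, 28 days.
Each is the last Saturday of its month (at least one falls on the 29th or later, ruling out '4th Saturday').
Last Saturday of December 2012: 2012-12-29.
Last Saturday of January 2013: 2013-01-26.
February 2013 ends with Saturday 2013-02-23.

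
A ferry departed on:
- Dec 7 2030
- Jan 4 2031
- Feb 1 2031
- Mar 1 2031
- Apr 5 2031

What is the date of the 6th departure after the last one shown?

Oct 4 2031

These are Saturdays at 28- or 35-day spacing (28, 28, 28, 35).
The pattern: 1st Saturday of the month.
1st Saturday of May 2031: May 3 2031.
June 2031 — 1st Saturday is Jun 7 2031.
July 2031 — 1st Saturday is Jul 5 2031.
1st Saturday of August 2031: Aug 2 2031.
1st Saturday of September 2031: Sep 6 2031.
October 2031 — 1st Saturday is Oct 4 2031.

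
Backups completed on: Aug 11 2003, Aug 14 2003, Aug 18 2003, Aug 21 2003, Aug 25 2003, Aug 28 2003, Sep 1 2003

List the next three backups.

Sep 4 2003, Sep 8 2003, Sep 11 2003

The gap pattern 3, 4, 3, 4, 3, 4 repeats every 2 events.
These are the Mondays and Thursdays of each week.
Next Thursday: Sep 4 2003.
The following Monday is Sep 8 2003.
The following Thursday is Sep 11 2003.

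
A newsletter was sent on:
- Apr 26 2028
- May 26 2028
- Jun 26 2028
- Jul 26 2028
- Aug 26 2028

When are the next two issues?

Each date is the 26th; the gaps (30, 31, 30, 31) track the month lengths.
The rule is the 26th of each month.
Next: September 2028 → Sep 26 2028.
Next: October 2028 → Oct 26 2028.

Sep 26 2028, Oct 26 2028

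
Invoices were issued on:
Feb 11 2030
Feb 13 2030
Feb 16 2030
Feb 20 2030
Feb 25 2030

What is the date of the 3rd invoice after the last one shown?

Mar 18 2030

Intervals are 2, 3, 4, 5 days — an arithmetic progression with common difference 1.
Next gap: 6 days. Feb 25 2030 + 6 days = Mar 3 2030.
Next gap: 7 days. Mar 3 2030 + 7 days = Mar 10 2030.
Next gap: 8 days. Mar 10 2030 + 8 days = Mar 18 2030.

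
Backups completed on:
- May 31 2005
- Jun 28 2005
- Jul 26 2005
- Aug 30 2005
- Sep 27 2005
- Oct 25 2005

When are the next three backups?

Nov 29 2005, Dec 27 2005, Jan 31 2006

All Tuesdays; the gaps (28, 28, 35, 28, 28) vary with month length.
This is the last Tuesday of each month.
November 2005 ends with Tuesday Nov 29 2005.
December 2005 ends with Tuesday Dec 27 2005.
January 2006 ends with Tuesday Jan 31 2006.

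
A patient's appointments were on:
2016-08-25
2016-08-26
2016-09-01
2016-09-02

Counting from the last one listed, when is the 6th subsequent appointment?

2016-09-23

Every event lands on a Thursday or Friday (gaps cycle 1, 6, 1).
So the schedule is: every Thursday and Friday.
Next Thursday: 2016-09-08.
Next Friday: 2016-09-09.
Next Thursday: 2016-09-15.
The following Friday is 2016-09-16.
The following Thursday is 2016-09-22.
Next Friday: 2016-09-23.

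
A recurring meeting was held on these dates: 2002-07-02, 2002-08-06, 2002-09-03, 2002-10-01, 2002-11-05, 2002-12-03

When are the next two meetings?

2003-01-07, 2003-02-04

All dates are Tuesdays, 35, 28, 28, 35, 28 days apart.
Specifically, the 1st Tuesday of each month.
1st Tuesday of January 2003: 2003-01-07.
1st Tuesday of February 2003: 2003-02-04.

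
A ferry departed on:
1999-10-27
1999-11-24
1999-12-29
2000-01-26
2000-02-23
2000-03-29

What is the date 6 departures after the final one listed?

2000-09-27

These are Wednesdays with 28, 35, 28, 28, 35-day gaps.
Each is the final Wednesday of its month — 1999-12-29 is past the 28th, so '4th Wednesday' doesn't fit.
April 2000 ends with Wednesday 2000-04-26.
Last Wednesday of May 2000: 2000-05-31.
Last Wednesday of June 2000: 2000-06-28.
Last Wednesday of July 2000: 2000-07-26.
Last Wednesday of August 2000: 2000-08-30.
September 2000 ends with Wednesday 2000-09-27.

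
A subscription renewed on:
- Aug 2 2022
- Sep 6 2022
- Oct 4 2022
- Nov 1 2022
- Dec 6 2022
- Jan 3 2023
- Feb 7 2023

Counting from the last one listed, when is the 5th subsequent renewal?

Jul 4 2023

Gaps: 35, 28, 28, 35, 28, 35 days — a mix of 28 and 35. Every date is a Tuesday.
Each is the 1st Tuesday of its month.
1st Tuesday of March 2023: Mar 7 2023.
April 2023 — 1st Tuesday is Apr 4 2023.
1st Tuesday of May 2023: May 2 2023.
1st Tuesday of June 2023: Jun 6 2023.
July 2023 — 1st Tuesday is Jul 4 2023.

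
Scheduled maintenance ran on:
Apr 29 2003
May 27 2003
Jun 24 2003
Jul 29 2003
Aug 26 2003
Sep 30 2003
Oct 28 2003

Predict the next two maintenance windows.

Nov 25 2003, Dec 30 2003

All Tuesdays; the gaps (28, 28, 35, 28, 35, 28) vary with month length.
This is the last Tuesday of each month.
November 2003 ends with Tuesday Nov 25 2003.
Last Tuesday of December 2003: Dec 30 2003.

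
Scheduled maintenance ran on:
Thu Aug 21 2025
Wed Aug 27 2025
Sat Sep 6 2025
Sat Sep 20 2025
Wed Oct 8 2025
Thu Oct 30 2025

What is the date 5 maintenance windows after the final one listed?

Sat Apr 18 2026

Gaps: 6, 10, 14, 18, 22 days — each gap is 4 larger than the previous one.
Next gap: 26 days. Thu Oct 30 2025 + 26 days = Tue Nov 25 2025.
Next gap: 30 days. Tue Nov 25 2025 + 30 days = Thu Dec 25 2025.
Next gap: 34 days. Thu Dec 25 2025 + 34 days = Wed Jan 28 2026.
Next gap: 38 days. Wed Jan 28 2026 + 38 days = Sat Mar 7 2026.
Next gap: 42 days. Sat Mar 7 2026 + 42 days = Sat Apr 18 2026.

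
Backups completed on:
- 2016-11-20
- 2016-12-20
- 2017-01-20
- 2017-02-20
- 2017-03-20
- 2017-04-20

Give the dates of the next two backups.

Gaps: 30, 31, 31, 28, 31 days — not constant. Every event is on the 20th of the month.
Pattern: the 20th of each month.
May 2017: 2017-05-20.
Next: June 2017 → 2017-06-20.

2017-05-20, 2017-06-20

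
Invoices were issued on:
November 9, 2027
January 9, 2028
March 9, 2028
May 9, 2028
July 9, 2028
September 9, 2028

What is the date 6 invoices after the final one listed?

September 9, 2029

The day-of-month is always 9 (61, 60, 61, 61, 62 days between events).
So this recurs on the 9th of every 2 months.
November 2028: November 9, 2028.
January 2029: January 9, 2029.
March 2029: March 9, 2029.
May 2029: May 9, 2029.
Next: July 2029 → July 9, 2029.
September 2029: September 9, 2029.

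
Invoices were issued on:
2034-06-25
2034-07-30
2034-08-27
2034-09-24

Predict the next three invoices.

These are Sundays with 35, 28, 28-day gaps.
Each is the final Sunday of its month — 2034-07-30 is past the 28th, so '4th Sunday' doesn't fit.
Last Sunday of October 2034: 2034-10-29.
November 2034 ends with Sunday 2034-11-26.
Last Sunday of December 2034: 2034-12-31.

2034-10-29, 2034-11-26, 2034-12-31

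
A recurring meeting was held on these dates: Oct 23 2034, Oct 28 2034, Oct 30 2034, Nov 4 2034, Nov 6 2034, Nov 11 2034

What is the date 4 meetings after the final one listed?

Every event lands on a Monday or Saturday (gaps cycle 5, 2, 5, 2, 5).
So the schedule is: every Monday and Saturday.
The following Monday is Nov 13 2034.
The following Saturday is Nov 18 2034.
The following Monday is Nov 20 2034.
The following Saturday is Nov 25 2034.

Nov 25 2034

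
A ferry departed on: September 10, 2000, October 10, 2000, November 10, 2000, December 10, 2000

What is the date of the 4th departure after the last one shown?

April 10, 2001

Each date is the 10th; the gaps (30, 31, 30) track the month lengths.
The rule is the 10th of each month.
January 2001: January 10, 2001.
Next: February 2001 → February 10, 2001.
Next: March 2001 → March 10, 2001.
April 2001: April 10, 2001.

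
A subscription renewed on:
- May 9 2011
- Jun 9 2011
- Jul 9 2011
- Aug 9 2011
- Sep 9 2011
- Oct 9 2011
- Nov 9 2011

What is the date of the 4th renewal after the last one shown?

Mar 9 2012

Each date is the 9th; the gaps (31, 30, 31, 31, 30, 31) track the month lengths.
The rule is the 9th of each month.
Next: December 2011 → Dec 9 2011.
Next: January 2012 → Jan 9 2012.
February 2012: Feb 9 2012.
March 2012: Mar 9 2012.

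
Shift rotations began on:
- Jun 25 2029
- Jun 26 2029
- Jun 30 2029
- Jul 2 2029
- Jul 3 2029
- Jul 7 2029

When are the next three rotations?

Jul 9 2029, Jul 10 2029, Jul 14 2029

Every event lands on a Monday or Tuesday or Saturday (gaps cycle 1, 4, 2, 1, 4).
So the schedule is: every Monday, Tuesday and Saturday.
Next Monday: Jul 9 2029.
Next Tuesday: Jul 10 2029.
The following Saturday is Jul 14 2029.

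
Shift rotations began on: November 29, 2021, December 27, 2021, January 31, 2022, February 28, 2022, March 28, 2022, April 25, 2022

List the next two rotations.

May 30, 2022; June 27, 2022

These are Mondays with 28, 35, 28, 28, 28-day gaps.
Each is the final Monday of its month — November 29, 2021 is past the 28th, so '4th Monday' doesn't fit.
May 2022 ends with Monday May 30, 2022.
Last Monday of June 2022: June 27, 2022.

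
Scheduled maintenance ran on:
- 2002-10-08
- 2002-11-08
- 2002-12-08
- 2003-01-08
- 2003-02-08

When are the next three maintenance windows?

2003-03-08, 2003-04-08, 2003-05-08

The day-of-month is always 8 (31, 30, 31, 31 days between events).
So this recurs on the 8th of each month.
Next: March 2003 → 2003-03-08.
Next: April 2003 → 2003-04-08.
Next: May 2003 → 2003-05-08.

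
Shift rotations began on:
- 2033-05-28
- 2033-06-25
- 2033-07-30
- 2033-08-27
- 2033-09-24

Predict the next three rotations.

2033-10-29, 2033-11-26, 2033-12-31

All Saturdays; the gaps (28, 35, 28, 28) vary with month length.
This is the last Saturday of each month.
October 2033 ends with Saturday 2033-10-29.
Last Saturday of November 2033: 2033-11-26.
December 2033 ends with Saturday 2033-12-31.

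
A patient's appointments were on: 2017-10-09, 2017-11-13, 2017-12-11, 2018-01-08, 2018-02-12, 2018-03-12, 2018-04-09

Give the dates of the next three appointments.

All dates are Mondays, 35, 28, 28, 35, 28, 28 days apart.
Specifically, the 2nd Monday of each month.
2nd Monday of May 2018: 2018-05-14.
June 2018 — 2nd Monday is 2018-06-11.
2nd Monday of July 2018: 2018-07-09.

2018-05-14, 2018-06-11, 2018-07-09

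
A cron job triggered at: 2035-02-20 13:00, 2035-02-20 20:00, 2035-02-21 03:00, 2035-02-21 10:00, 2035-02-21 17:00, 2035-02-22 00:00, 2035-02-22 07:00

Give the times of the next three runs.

Spacing: 7, 7, 7, 7, 7, 7 h — constant 7 h.
2035-02-22 07:00 + 7 h = 2035-02-22 14:00.
2035-02-22 14:00 + 7 h = 2035-02-22 21:00.
2035-02-22 21:00 + 7 h = 2035-02-23 04:00.

2035-02-22 14:00, 2035-02-22 21:00, 2035-02-23 04:00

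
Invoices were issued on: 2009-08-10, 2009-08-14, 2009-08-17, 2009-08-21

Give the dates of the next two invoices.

Every event lands on a Monday or Friday (gaps cycle 4, 3, 4).
So the schedule is: every Monday and Friday.
Next Monday: 2009-08-24.
Next Friday: 2009-08-28.

2009-08-24, 2009-08-28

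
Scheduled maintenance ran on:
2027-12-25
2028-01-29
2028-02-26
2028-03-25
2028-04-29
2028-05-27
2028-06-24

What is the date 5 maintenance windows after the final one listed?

These are Saturdays with 35, 28, 28, 35, 28, 28-day gaps.
Each is the final Saturday of its month — 2028-01-29 is past the 28th, so '4th Saturday' doesn't fit.
Last Saturday of July 2028: 2028-07-29.
August 2028 ends with Saturday 2028-08-26.
September 2028 ends with Saturday 2028-09-30.
Last Saturday of October 2028: 2028-10-28.
Last Saturday of November 2028: 2028-11-25.

2028-11-25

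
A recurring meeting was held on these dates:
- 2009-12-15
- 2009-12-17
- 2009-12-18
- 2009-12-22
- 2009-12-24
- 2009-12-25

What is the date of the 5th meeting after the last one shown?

Gaps: 2, 1, 4, 2, 1 days — not constant, but cyclic with period 3.
The events fall on every Tuesday, Thursday and Friday.
Next Tuesday: 2009-12-29.
The following Thursday is 2009-12-31.
The following Friday is 2010-01-01.
Next Tuesday: 2010-01-05.
Next Thursday: 2010-01-07.

2010-01-07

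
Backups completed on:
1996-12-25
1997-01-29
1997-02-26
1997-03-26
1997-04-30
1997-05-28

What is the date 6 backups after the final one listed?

Every date is a Wednesday; gaps 35, 28, 28, 35, 28 days.
Each is the last Wednesday of its month (at least one falls on the 29th or later, ruling out '4th Wednesday').
Last Wednesday of June 1997: 1997-06-25.
Last Wednesday of July 1997: 1997-07-30.
Last Wednesday of August 1997: 1997-08-27.
September 1997 ends with Wednesday 1997-09-24.
Last Wednesday of October 1997: 1997-10-29.
November 1997 ends with Wednesday 1997-11-26.

1997-11-26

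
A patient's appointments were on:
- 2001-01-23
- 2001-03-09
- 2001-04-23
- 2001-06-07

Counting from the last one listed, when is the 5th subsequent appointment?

Gaps between consecutive events: 45, 45, 45 days — a constant 45-day interval.
2001-06-07 + 45 days = 2001-07-22.
2001-07-22 + 45 days = 2001-09-05.
2001-09-05 + 45 days = 2001-10-20.
2001-10-20 + 45 days = 2001-12-04.
2001-12-04 + 45 days = 2002-01-18.

2002-01-18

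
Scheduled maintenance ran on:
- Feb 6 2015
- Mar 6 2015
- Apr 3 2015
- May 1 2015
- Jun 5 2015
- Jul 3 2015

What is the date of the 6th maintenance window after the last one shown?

Jan 1 2016

All dates are Fridays, 28, 28, 28, 35, 28 days apart.
Specifically, the 1st Friday of each month.
1st Friday of August 2015: Aug 7 2015.
September 2015 — 1st Friday is Sep 4 2015.
1st Friday of October 2015: Oct 2 2015.
November 2015 — 1st Friday is Nov 6 2015.
December 2015 — 1st Friday is Dec 4 2015.
1st Friday of January 2016: Jan 1 2016.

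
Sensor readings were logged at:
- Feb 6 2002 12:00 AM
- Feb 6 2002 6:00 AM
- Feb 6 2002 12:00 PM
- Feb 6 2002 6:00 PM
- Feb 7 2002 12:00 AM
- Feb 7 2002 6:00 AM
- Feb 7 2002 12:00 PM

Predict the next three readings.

Spacing: 6, 6, 6, 6, 6, 6 h — constant 6 h.
Feb 7 2002 12:00 PM + 6 h = Feb 7 2002 6:00 PM.
Feb 7 2002 6:00 PM + 6 h = Feb 8 2002 12:00 AM.
Feb 8 2002 12:00 AM + 6 h = Feb 8 2002 6:00 AM.

Feb 7 2002 6:00 PM, Feb 8 2002 12:00 AM, Feb 8 2002 6:00 AM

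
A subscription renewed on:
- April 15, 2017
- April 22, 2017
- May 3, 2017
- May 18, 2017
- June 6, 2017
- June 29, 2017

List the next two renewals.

Gaps: 7, 11, 15, 19, 23 days — each gap is 4 larger than the previous one.
Next gap: 27 days. June 29, 2017 + 27 days = July 26, 2017.
Next gap: 31 days. July 26, 2017 + 31 days = August 26, 2017.

July 26, 2017; August 26, 2017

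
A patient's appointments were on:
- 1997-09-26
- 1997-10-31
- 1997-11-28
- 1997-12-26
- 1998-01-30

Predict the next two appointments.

1998-02-27, 1998-03-27

All Fridays; the gaps (35, 28, 28, 35) vary with month length.
This is the last Friday of each month.
Last Friday of February 1998: 1998-02-27.
Last Friday of March 1998: 1998-03-27.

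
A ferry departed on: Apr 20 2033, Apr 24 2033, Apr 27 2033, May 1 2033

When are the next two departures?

The gap pattern 4, 3, 4 repeats every 2 events.
These are the Wednesdays and Sundays of each week.
The following Wednesday is May 4 2033.
Next Sunday: May 8 2033.

May 4 2033, May 8 2033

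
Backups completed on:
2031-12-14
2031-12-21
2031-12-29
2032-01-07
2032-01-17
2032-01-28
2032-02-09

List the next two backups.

The spacing grows by 1 each time: 7, 8, 9, 10, 11, 12 days.
Next gap: 13 days. 2032-02-09 + 13 days = 2032-02-22.
Next gap: 14 days. 2032-02-22 + 14 days = 2032-03-07.

2032-02-22, 2032-03-07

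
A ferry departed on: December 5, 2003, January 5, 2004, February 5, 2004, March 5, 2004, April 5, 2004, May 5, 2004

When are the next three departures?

Gaps: 31, 31, 29, 31, 30 days — not constant. Every event is on the 5th of the month.
Pattern: the 5th of each month.
Next: June 2004 → June 5, 2004.
July 2004: July 5, 2004.
August 2004: August 5, 2004.

June 5, 2004; July 5, 2004; August 5, 2004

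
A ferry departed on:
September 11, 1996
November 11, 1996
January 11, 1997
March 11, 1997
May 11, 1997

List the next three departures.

Gaps: 61, 61, 59, 61 days — not constant. Every event is on the 11th of the month.
Pattern: the 11th of every 2 months.
Next: July 1997 → July 11, 1997.
Next: September 1997 → September 11, 1997.
Next: November 1997 → November 11, 1997.

July 11, 1997; September 11, 1997; November 11, 1997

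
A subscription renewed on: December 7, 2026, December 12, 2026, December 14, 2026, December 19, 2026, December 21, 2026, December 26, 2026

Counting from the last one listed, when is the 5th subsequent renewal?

January 11, 2027

Gaps: 5, 2, 5, 2, 5 days — not constant, but cyclic with period 2.
The events fall on every Monday and Saturday.
Next Monday: December 28, 2026.
Next Saturday: January 2, 2027.
Next Monday: January 4, 2027.
The following Saturday is January 9, 2027.
The following Monday is January 11, 2027.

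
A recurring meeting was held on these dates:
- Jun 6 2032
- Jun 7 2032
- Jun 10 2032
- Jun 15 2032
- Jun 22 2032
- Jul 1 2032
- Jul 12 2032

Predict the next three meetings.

Gaps: 1, 3, 5, 7, 9, 11 days — each gap is 2 larger than the previous one.
Next gap: 13 days. Jul 12 2032 + 13 days = Jul 25 2032.
Next gap: 15 days. Jul 25 2032 + 15 days = Aug 9 2032.
Next gap: 17 days. Aug 9 2032 + 17 days = Aug 26 2032.

Jul 25 2032, Aug 9 2032, Aug 26 2032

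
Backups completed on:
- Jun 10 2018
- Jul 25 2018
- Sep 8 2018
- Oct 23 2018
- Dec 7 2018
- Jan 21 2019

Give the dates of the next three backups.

The spacing is 45, 45, 45, 45, 45 days — always 45 days.
Jan 21 2019 + 45 days = Mar 7 2019.
Mar 7 2019 + 45 days = Apr 21 2019.
Apr 21 2019 + 45 days = Jun 5 2019.

Mar 7 2019, Apr 21 2019, Jun 5 2019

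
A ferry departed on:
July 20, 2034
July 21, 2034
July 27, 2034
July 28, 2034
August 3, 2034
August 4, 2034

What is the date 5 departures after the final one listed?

August 24, 2034

Every event lands on a Thursday or Friday (gaps cycle 1, 6, 1, 6, 1).
So the schedule is: every Thursday and Friday.
Next Thursday: August 10, 2034.
The following Friday is August 11, 2034.
Next Thursday: August 17, 2034.
The following Friday is August 18, 2034.
Next Thursday: August 24, 2034.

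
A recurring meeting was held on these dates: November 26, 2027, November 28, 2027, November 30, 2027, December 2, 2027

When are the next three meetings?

December 4, 2027; December 6, 2027; December 8, 2027

Every event comes 2 days after the last (2, 2, 2).
December 2, 2027 + 2 days = December 4, 2027.
December 4, 2027 + 2 days = December 6, 2027.
December 6, 2027 + 2 days = December 8, 2027.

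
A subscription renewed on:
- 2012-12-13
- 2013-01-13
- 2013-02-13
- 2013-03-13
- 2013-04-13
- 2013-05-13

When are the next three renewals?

Gaps: 31, 31, 28, 31, 30 days — not constant. Every event is on the 13th of the month.
Pattern: the 13th of each month.
Next: June 2013 → 2013-06-13.
Next: July 2013 → 2013-07-13.
August 2013: 2013-08-13.

2013-06-13, 2013-07-13, 2013-08-13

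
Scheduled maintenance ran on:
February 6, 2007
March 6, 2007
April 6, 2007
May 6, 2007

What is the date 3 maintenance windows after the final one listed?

August 6, 2007

Gaps: 28, 31, 30 days — not constant. Every event is on the 6th of the month.
Pattern: the 6th of each month.
June 2007: June 6, 2007.
Next: July 2007 → July 6, 2007.
August 2007: August 6, 2007.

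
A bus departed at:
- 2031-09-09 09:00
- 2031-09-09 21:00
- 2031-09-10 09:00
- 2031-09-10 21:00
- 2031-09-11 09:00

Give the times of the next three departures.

Spacing: 12, 12, 12, 12 h — constant 12 h.
2031-09-11 09:00 + 12 h = 2031-09-11 21:00.
2031-09-11 21:00 + 12 h = 2031-09-12 09:00.
2031-09-12 09:00 + 12 h = 2031-09-12 21:00.

2031-09-11 21:00, 2031-09-12 09:00, 2031-09-12 21:00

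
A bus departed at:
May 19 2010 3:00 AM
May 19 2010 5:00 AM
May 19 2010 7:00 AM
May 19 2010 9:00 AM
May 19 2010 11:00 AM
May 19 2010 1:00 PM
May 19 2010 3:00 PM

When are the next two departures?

May 19 2010 5:00 PM, May 19 2010 7:00 PM

Spacing: 2, 2, 2, 2, 2, 2 h — constant 2 h.
May 19 2010 3:00 PM + 2 h = May 19 2010 5:00 PM.
May 19 2010 5:00 PM + 2 h = May 19 2010 7:00 PM.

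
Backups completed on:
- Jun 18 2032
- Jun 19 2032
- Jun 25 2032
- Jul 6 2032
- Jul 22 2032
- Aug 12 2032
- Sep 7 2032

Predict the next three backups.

Oct 8 2032, Nov 13 2032, Dec 24 2032

Intervals are 1, 6, 11, 16, 21, 26 days — an arithmetic progression with common difference 5.
Next gap: 31 days. Sep 7 2032 + 31 days = Oct 8 2032.
Next gap: 36 days. Oct 8 2032 + 36 days = Nov 13 2032.
Next gap: 41 days. Nov 13 2032 + 41 days = Dec 24 2032.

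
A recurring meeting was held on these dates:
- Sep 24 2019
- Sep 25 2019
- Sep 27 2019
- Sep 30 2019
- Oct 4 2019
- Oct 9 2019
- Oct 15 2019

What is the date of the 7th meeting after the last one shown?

Dec 24 2019

The spacing grows by 1 each time: 1, 2, 3, 4, 5, 6 days.
Next gap: 7 days. Oct 15 2019 + 7 days = Oct 22 2019.
Next gap: 8 days. Oct 22 2019 + 8 days = Oct 30 2019.
Next gap: 9 days. Oct 30 2019 + 9 days = Nov 8 2019.
Next gap: 10 days. Nov 8 2019 + 10 days = Nov 18 2019.
Next gap: 11 days. Nov 18 2019 + 11 days = Nov 29 2019.
Next gap: 12 days. Nov 29 2019 + 12 days = Dec 11 2019.
Next gap: 13 days. Dec 11 2019 + 13 days = Dec 24 2019.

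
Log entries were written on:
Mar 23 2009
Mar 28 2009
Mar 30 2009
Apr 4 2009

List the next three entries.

Apr 6 2009, Apr 11 2009, Apr 13 2009

Gaps: 5, 2, 5 days — not constant, but cyclic with period 2.
The events fall on every Monday and Saturday.
Next Monday: Apr 6 2009.
Next Saturday: Apr 11 2009.
The following Monday is Apr 13 2009.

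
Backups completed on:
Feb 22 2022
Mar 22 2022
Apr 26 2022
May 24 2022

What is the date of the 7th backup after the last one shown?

These are Tuesdays at 28- or 35-day spacing (28, 35, 28).
The pattern: 4th Tuesday of the month.
4th Tuesday of June 2022: Jun 28 2022.
4th Tuesday of July 2022: Jul 26 2022.
August 2022 — 4th Tuesday is Aug 23 2022.
4th Tuesday of September 2022: Sep 27 2022.
October 2022 — 4th Tuesday is Oct 25 2022.
November 2022 — 4th Tuesday is Nov 22 2022.
December 2022 — 4th Tuesday is Dec 27 2022.

Dec 27 2022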